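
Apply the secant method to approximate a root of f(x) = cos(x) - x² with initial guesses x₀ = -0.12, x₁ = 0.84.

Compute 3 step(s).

f(x) = cos(x) - x²
x₀ = -0.12, x₁ = 0.84

Secant formula: x_{n+1} = x_n - f(x_n)(x_n - x_{n-1})/(f(x_n) - f(x_{n-1}))

Iteration 1:
  f(-0.120000) = 0.978409
  f(0.840000) = -0.038137
  x_2 = 0.840000 - (-0.038137)×(0.840000 - (-0.120000))/(-0.038137 - 0.978409)
       = 0.803984
Iteration 2:
  f(0.840000) = -0.038137
  f(0.803984) = 0.047452
  x_3 = 0.803984 - 0.047452×(0.803984 - 0.840000)/(0.047452 - (-0.038137))
       = 0.823952
Iteration 3:
  f(0.803984) = 0.047452
  f(0.823952) = 0.000429
  x_4 = 0.823952 - 0.000429×(0.823952 - 0.803984)/(0.000429 - 0.047452)
       = 0.824134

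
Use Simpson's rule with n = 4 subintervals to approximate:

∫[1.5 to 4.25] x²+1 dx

f(x) = x²+1
a = 1.5, b = 4.25, n = 4
h = (b - a)/n = 0.687500

Simpson's rule: (h/3)[f(x₀) + 4f(x₁) + 2f(x₂) + ... + f(xₙ)]

x_0 = 1.5000, f(x_0) = 3.250000, coefficient = 1
x_1 = 2.1875, f(x_1) = 5.785156, coefficient = 4
x_2 = 2.8750, f(x_2) = 9.265625, coefficient = 2
x_3 = 3.5625, f(x_3) = 13.691406, coefficient = 4
x_4 = 4.2500, f(x_4) = 19.062500, coefficient = 1

I ≈ (0.687500/3) × 118.750000 = 27.213542
Exact value: 27.213542
Error: 0.000000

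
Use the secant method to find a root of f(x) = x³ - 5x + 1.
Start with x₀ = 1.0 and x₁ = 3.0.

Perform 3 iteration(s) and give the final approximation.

f(x) = x³ - 5x + 1
x₀ = 1.0, x₁ = 3.0

Secant formula: x_{n+1} = x_n - f(x_n)(x_n - x_{n-1})/(f(x_n) - f(x_{n-1}))

Iteration 1:
  f(1.000000) = -3.000000
  f(3.000000) = 13.000000
  x_2 = 3.000000 - 13.000000×(3.000000 - 1.000000)/(13.000000 - (-3.000000))
       = 1.375000
Iteration 2:
  f(3.000000) = 13.000000
  f(1.375000) = -3.275391
  x_3 = 1.375000 - (-3.275391)×(1.375000 - 3.000000)/(-3.275391 - 13.000000)
       = 1.702028
Iteration 3:
  f(1.375000) = -3.275391
  f(1.702028) = -2.579536
  x_4 = 1.702028 - (-2.579536)×(1.702028 - 1.375000)/(-2.579536 - (-3.275391))
       = 2.914322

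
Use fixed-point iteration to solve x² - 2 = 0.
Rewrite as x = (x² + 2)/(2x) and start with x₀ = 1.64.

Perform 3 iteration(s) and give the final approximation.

Equation: x² - 2 = 0
Fixed-point form: x = (x² + 2)/(2x)
x₀ = 1.64

x_1 = g(1.640000) = 1.429756
x_2 = g(1.429756) = 1.414298
x_3 = g(1.414298) = 1.414214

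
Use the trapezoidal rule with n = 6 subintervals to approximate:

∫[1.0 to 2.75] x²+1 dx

f(x) = x²+1
a = 1.0, b = 2.75, n = 6
h = (b - a)/n = 0.291667

Trapezoidal rule: (h/2)[f(x₀) + 2f(x₁) + 2f(x₂) + ... + f(xₙ)]

x_0 = 1.0000, f(x_0) = 2.000000, coefficient = 1
x_1 = 1.2917, f(x_1) = 2.668403, coefficient = 2
x_2 = 1.5833, f(x_2) = 3.506944, coefficient = 2
x_3 = 1.8750, f(x_3) = 4.515625, coefficient = 2
x_4 = 2.1667, f(x_4) = 5.694444, coefficient = 2
x_5 = 2.4583, f(x_5) = 7.043403, coefficient = 2
x_6 = 2.7500, f(x_6) = 8.562500, coefficient = 1

I ≈ (0.291667/2) × 57.420139 = 8.373770
Exact value: 8.348958
Error: 0.024812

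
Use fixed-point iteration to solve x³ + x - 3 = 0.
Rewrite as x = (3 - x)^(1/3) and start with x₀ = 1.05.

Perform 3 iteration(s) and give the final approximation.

Equation: x³ + x - 3 = 0
Fixed-point form: x = (3 - x)^(1/3)
x₀ = 1.05

x_1 = g(1.050000) = 1.249333
x_2 = g(1.249333) = 1.205224
x_3 = g(1.205224) = 1.215262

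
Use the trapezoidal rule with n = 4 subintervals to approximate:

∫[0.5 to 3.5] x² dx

f(x) = x²
a = 0.5, b = 3.5, n = 4
h = (b - a)/n = 0.750000

Trapezoidal rule: (h/2)[f(x₀) + 2f(x₁) + 2f(x₂) + ... + f(xₙ)]

x_0 = 0.5000, f(x_0) = 0.250000, coefficient = 1
x_1 = 1.2500, f(x_1) = 1.562500, coefficient = 2
x_2 = 2.0000, f(x_2) = 4.000000, coefficient = 2
x_3 = 2.7500, f(x_3) = 7.562500, coefficient = 2
x_4 = 3.5000, f(x_4) = 12.250000, coefficient = 1

I ≈ (0.750000/2) × 38.750000 = 14.531250
Exact value: 14.250000
Error: 0.281250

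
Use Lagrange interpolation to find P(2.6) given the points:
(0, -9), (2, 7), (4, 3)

Lagrange interpolation formula:
P(x) = Σ yᵢ × Lᵢ(x)
where Lᵢ(x) = Π_{j≠i} (x - xⱼ)/(xᵢ - xⱼ)

L_0(2.6) = (2.6 - 2)/(0 - 2) × (2.6 - 4)/(0 - 4) = -0.105000
L_1(2.6) = (2.6 - 0)/(2 - 0) × (2.6 - 4)/(2 - 4) = 0.910000
L_2(2.6) = (2.6 - 0)/(4 - 0) × (2.6 - 2)/(4 - 2) = 0.195000

P(2.6) = (-9)×L_0(2.6) + 7×L_1(2.6) + 3×L_2(2.6)
P(2.6) = 7.900000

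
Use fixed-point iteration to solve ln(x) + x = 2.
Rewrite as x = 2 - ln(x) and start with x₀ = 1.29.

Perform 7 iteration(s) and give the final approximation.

Equation: ln(x) + x = 2
Fixed-point form: x = 2 - ln(x)
x₀ = 1.29

x_1 = g(1.290000) = 1.745358
x_2 = g(1.745358) = 1.443040
x_3 = g(1.443040) = 1.633248
x_4 = g(1.633248) = 1.509430
x_5 = g(1.509430) = 1.588268
x_6 = g(1.588268) = 1.537356
x_7 = g(1.537356) = 1.569936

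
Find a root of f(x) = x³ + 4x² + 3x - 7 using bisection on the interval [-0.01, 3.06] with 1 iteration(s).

f(x) = x³ + 4x² + 3x - 7
Initial interval: [-0.01, 3.06]

Iteration 1:
  c_1 = (-0.010000 + 3.060000)/2 = 1.525000
  f(c_1) = f(1.525000) = 10.424078
  f(a) × f(c) < 0, new interval: [-0.010000, 1.525000]

After 1 iteration(s), the approximation is c_1 = 1.525000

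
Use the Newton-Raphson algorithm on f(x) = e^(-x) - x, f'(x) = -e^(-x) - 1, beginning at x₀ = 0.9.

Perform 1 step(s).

f(x) = e^(-x) - x
f'(x) = -e^(-x) - 1
x₀ = 0.9

Newton-Raphson formula: x_{n+1} = x_n - f(x_n)/f'(x_n)

Iteration 1:
  f(0.900000) = -0.493430
  f'(0.900000) = -1.406570
  x_1 = 0.900000 - (-0.493430)/(-1.406570) = 0.549196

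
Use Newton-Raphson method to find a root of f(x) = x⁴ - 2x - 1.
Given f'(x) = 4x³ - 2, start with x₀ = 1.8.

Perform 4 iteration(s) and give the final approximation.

f(x) = x⁴ - 2x - 1
f'(x) = 4x³ - 2
x₀ = 1.8

Newton-Raphson formula: x_{n+1} = x_n - f(x_n)/f'(x_n)

Iteration 1:
  f(1.800000) = 5.897600
  f'(1.800000) = 21.328000
  x_1 = 1.800000 - 5.897600/21.328000 = 1.523481
Iteration 2:
  f(1.523481) = 1.340051
  f'(1.523481) = 12.143960
  x_2 = 1.523481 - 1.340051/12.143960 = 1.413134
Iteration 3:
  f(1.413134) = 0.161530
  f'(1.413134) = 9.287812
  x_3 = 1.413134 - 0.161530/9.287812 = 1.395742
Iteration 4:
  f(1.395742) = 0.003594
  f'(1.395742) = 8.876160
  x_4 = 1.395742 - 0.003594/8.876160 = 1.395337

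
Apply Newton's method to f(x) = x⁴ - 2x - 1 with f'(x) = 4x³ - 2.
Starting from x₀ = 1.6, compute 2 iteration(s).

f(x) = x⁴ - 2x - 1
f'(x) = 4x³ - 2
x₀ = 1.6

Newton-Raphson formula: x_{n+1} = x_n - f(x_n)/f'(x_n)

Iteration 1:
  f(1.600000) = 2.353600
  f'(1.600000) = 14.384000
  x_1 = 1.600000 - 2.353600/14.384000 = 1.436374
Iteration 2:
  f(1.436374) = 0.383921
  f'(1.436374) = 9.853930
  x_2 = 1.436374 - 0.383921/9.853930 = 1.397413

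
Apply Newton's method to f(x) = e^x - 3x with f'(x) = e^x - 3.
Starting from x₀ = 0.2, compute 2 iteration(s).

f(x) = e^x - 3x
f'(x) = e^x - 3
x₀ = 0.2

Newton-Raphson formula: x_{n+1} = x_n - f(x_n)/f'(x_n)

Iteration 1:
  f(0.200000) = 0.621403
  f'(0.200000) = -1.778597
  x_1 = 0.200000 - 0.621403/(-1.778597) = 0.549378
Iteration 2:
  f(0.549378) = 0.084041
  f'(0.549378) = -1.267825
  x_2 = 0.549378 - 0.084041/(-1.267825) = 0.615666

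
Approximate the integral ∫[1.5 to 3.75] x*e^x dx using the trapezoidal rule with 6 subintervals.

f(x) = x*e^x
a = 1.5, b = 3.75, n = 6
h = (b - a)/n = 0.375000

Trapezoidal rule: (h/2)[f(x₀) + 2f(x₁) + 2f(x₂) + ... + f(xₙ)]

x_0 = 1.5000, f(x_0) = 6.722534, coefficient = 1
x_1 = 1.8750, f(x_1) = 12.226536, coefficient = 2
x_2 = 2.2500, f(x_2) = 21.347406, coefficient = 2
x_3 = 2.6250, f(x_3) = 36.237007, coefficient = 2
x_4 = 3.0000, f(x_4) = 60.256611, coefficient = 2
x_5 = 3.3750, f(x_5) = 98.631958, coefficient = 2
x_6 = 3.7500, f(x_6) = 159.454058, coefficient = 1

I ≈ (0.375000/2) × 623.575626 = 116.920430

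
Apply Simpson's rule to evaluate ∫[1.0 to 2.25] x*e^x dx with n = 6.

f(x) = x*e^x
a = 1.0, b = 2.25, n = 6
h = (b - a)/n = 0.208333

Simpson's rule: (h/3)[f(x₀) + 4f(x₁) + 2f(x₂) + ... + f(xₙ)]

x_0 = 1.0000, f(x_0) = 2.718282, coefficient = 1
x_1 = 1.2083, f(x_1) = 4.045379, coefficient = 4
x_2 = 1.4167, f(x_2) = 5.841417, coefficient = 2
x_3 = 1.6250, f(x_3) = 8.252431, coefficient = 4
x_4 = 1.8333, f(x_4) = 11.466952, coefficient = 2
x_5 = 2.0417, f(x_5) = 15.727852, coefficient = 4
x_6 = 2.2500, f(x_6) = 21.347406, coefficient = 1

I ≈ (0.208333/3) × 170.785072 = 11.860074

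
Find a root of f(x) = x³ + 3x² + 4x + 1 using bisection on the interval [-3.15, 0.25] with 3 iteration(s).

f(x) = x³ + 3x² + 4x + 1
Initial interval: [-3.15, 0.25]

Iteration 1:
  c_1 = (-3.150000 + 0.250000)/2 = -1.450000
  f(c_1) = f(-1.450000) = -1.541125
  f(a) × f(c) ≥ 0, new interval: [-1.450000, 0.250000]
Iteration 2:
  c_2 = (-1.450000 + 0.250000)/2 = -0.600000
  f(c_2) = f(-0.600000) = -0.536000
  f(a) × f(c) ≥ 0, new interval: [-0.600000, 0.250000]
Iteration 3:
  c_3 = (-0.600000 + 0.250000)/2 = -0.175000
  f(c_3) = f(-0.175000) = 0.386516
  f(a) × f(c) < 0, new interval: [-0.600000, -0.175000]

After 3 iteration(s), the approximation is c_3 = -0.175000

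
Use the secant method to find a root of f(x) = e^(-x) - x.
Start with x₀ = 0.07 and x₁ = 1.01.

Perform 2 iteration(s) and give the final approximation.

f(x) = e^(-x) - x
x₀ = 0.07, x₁ = 1.01

Secant formula: x_{n+1} = x_n - f(x_n)(x_n - x_{n-1})/(f(x_n) - f(x_{n-1}))

Iteration 1:
  f(0.070000) = 0.862394
  f(1.010000) = -0.645781
  x_2 = 1.010000 - (-0.645781)×(1.010000 - 0.070000)/(-0.645781 - 0.862394)
       = 0.607504
Iteration 2:
  f(1.010000) = -0.645781
  f(0.607504) = -0.062795
  x_3 = 0.607504 - (-0.062795)×(0.607504 - 1.010000)/(-0.062795 - (-0.645781))
       = 0.564150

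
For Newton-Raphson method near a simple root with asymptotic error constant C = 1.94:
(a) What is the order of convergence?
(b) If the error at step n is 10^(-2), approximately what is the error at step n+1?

(a) Newton-Raphson has quadratic (order 2) convergence near simple roots.
    This means |e_{n+1}| ≈ C|e_n|².

(b) With |e_n| = 10^(-2) and C = 1.94:
    |e_{n+1}| ≈ 1.94 × (10^(-2))² = 1.94 × 10^(-4)

(a) 2 (quadratic); (b) |e_{n+1}| ≈ 1.940e-04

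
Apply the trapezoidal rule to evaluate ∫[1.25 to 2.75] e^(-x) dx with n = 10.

f(x) = e^(-x)
a = 1.25, b = 2.75, n = 10
h = (b - a)/n = 0.150000

Trapezoidal rule: (h/2)[f(x₀) + 2f(x₁) + 2f(x₂) + ... + f(xₙ)]

x_0 = 1.2500, f(x_0) = 0.286505, coefficient = 1
x_1 = 1.4000, f(x_1) = 0.246597, coefficient = 2
x_2 = 1.5500, f(x_2) = 0.212248, coefficient = 2
x_3 = 1.7000, f(x_3) = 0.182684, coefficient = 2
x_4 = 1.8500, f(x_4) = 0.157237, coefficient = 2
x_5 = 2.0000, f(x_5) = 0.135335, coefficient = 2
x_6 = 2.1500, f(x_6) = 0.116484, coefficient = 2
x_7 = 2.3000, f(x_7) = 0.100259, coefficient = 2
x_8 = 2.4500, f(x_8) = 0.086294, coefficient = 2
x_9 = 2.6000, f(x_9) = 0.074274, coefficient = 2
x_10 = 2.7500, f(x_10) = 0.063928, coefficient = 1

I ≈ (0.150000/2) × 2.973255 = 0.222994
Exact value: 0.222577
Error: 0.000417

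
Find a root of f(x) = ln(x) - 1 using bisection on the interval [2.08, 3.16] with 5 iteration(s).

f(x) = ln(x) - 1
Initial interval: [2.08, 3.16]

Iteration 1:
  c_1 = (2.080000 + 3.160000)/2 = 2.620000
  f(c_1) = f(2.620000) = -0.036826
  f(a) × f(c) ≥ 0, new interval: [2.620000, 3.160000]
Iteration 2:
  c_2 = (2.620000 + 3.160000)/2 = 2.890000
  f(c_2) = f(2.890000) = 0.061257
  f(a) × f(c) < 0, new interval: [2.620000, 2.890000]
Iteration 3:
  c_3 = (2.620000 + 2.890000)/2 = 2.755000
  f(c_3) = f(2.755000) = 0.013417
  f(a) × f(c) < 0, new interval: [2.620000, 2.755000]
Iteration 4:
  c_4 = (2.620000 + 2.755000)/2 = 2.687500
  f(c_4) = f(2.687500) = -0.011389
  f(a) × f(c) ≥ 0, new interval: [2.687500, 2.755000]
Iteration 5:
  c_5 = (2.687500 + 2.755000)/2 = 2.721250
  f(c_5) = f(2.721250) = 0.001091
  f(a) × f(c) < 0, new interval: [2.687500, 2.721250]

After 5 iteration(s), the approximation is c_5 = 2.721250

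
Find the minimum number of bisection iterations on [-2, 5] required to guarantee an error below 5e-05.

We need (b-a)/2^n ≤ 5e-05
(5 - (-2))/2^n ≤ 5e-05
7/2^n ≤ 5e-05
2^n ≥ 140000
n ≥ log₂(140000) = 17.10
n ≥ 18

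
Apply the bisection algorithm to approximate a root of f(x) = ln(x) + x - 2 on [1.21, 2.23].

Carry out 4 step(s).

f(x) = ln(x) + x - 2
Initial interval: [1.21, 2.23]

Iteration 1:
  c_1 = (1.210000 + 2.230000)/2 = 1.720000
  f(c_1) = f(1.720000) = 0.262324
  f(a) × f(c) < 0, new interval: [1.210000, 1.720000]
Iteration 2:
  c_2 = (1.210000 + 1.720000)/2 = 1.465000
  f(c_2) = f(1.465000) = -0.153145
  f(a) × f(c) ≥ 0, new interval: [1.465000, 1.720000]
Iteration 3:
  c_3 = (1.465000 + 1.720000)/2 = 1.592500
  f(c_3) = f(1.592500) = 0.057805
  f(a) × f(c) < 0, new interval: [1.465000, 1.592500]
Iteration 4:
  c_4 = (1.465000 + 1.592500)/2 = 1.528750
  f(c_4) = f(1.528750) = -0.046800
  f(a) × f(c) ≥ 0, new interval: [1.528750, 1.592500]

After 4 iteration(s), the approximation is c_4 = 1.528750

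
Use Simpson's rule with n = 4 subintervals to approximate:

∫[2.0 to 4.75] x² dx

f(x) = x²
a = 2.0, b = 4.75, n = 4
h = (b - a)/n = 0.687500

Simpson's rule: (h/3)[f(x₀) + 4f(x₁) + 2f(x₂) + ... + f(xₙ)]

x_0 = 2.0000, f(x_0) = 4.000000, coefficient = 1
x_1 = 2.6875, f(x_1) = 7.222656, coefficient = 4
x_2 = 3.3750, f(x_2) = 11.390625, coefficient = 2
x_3 = 4.0625, f(x_3) = 16.503906, coefficient = 4
x_4 = 4.7500, f(x_4) = 22.562500, coefficient = 1

I ≈ (0.687500/3) × 144.250000 = 33.057292
Exact value: 33.057292
Error: 0.000000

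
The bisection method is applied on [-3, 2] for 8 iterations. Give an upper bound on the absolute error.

Bisection error bound: |error| ≤ (b-a)/2^n
|error| ≤ (2 - (-3))/2^8 = 5/2^8
|error| ≤ 0.0195312500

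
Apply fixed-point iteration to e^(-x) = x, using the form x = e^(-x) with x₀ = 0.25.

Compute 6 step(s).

Equation: e^(-x) = x
Fixed-point form: x = e^(-x)
x₀ = 0.25

x_1 = g(0.250000) = 0.778801
x_2 = g(0.778801) = 0.458956
x_3 = g(0.458956) = 0.631943
x_4 = g(0.631943) = 0.531558
x_5 = g(0.531558) = 0.587689
x_6 = g(0.587689) = 0.555610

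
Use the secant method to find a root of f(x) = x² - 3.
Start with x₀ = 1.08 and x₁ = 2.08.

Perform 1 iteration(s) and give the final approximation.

f(x) = x² - 3
x₀ = 1.08, x₁ = 2.08

Secant formula: x_{n+1} = x_n - f(x_n)(x_n - x_{n-1})/(f(x_n) - f(x_{n-1}))

Iteration 1:
  f(1.080000) = -1.833600
  f(2.080000) = 1.326400
  x_2 = 2.080000 - 1.326400×(2.080000 - 1.080000)/(1.326400 - (-1.833600))
       = 1.660253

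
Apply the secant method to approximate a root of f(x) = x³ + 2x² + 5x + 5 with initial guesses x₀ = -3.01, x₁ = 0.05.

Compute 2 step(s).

f(x) = x³ + 2x² + 5x + 5
x₀ = -3.01, x₁ = 0.05

Secant formula: x_{n+1} = x_n - f(x_n)(x_n - x_{n-1})/(f(x_n) - f(x_{n-1}))

Iteration 1:
  f(-3.010000) = -19.200701
  f(0.050000) = 5.255125
  x_2 = 0.050000 - 5.255125×(0.050000 - (-3.010000))/(5.255125 - (-19.200701))
       = -0.607540
Iteration 2:
  f(0.050000) = 5.255125
  f(-0.607540) = 2.476264
  x_3 = -0.607540 - 2.476264×(-0.607540 - 0.050000)/(2.476264 - 5.255125)
       = -1.193479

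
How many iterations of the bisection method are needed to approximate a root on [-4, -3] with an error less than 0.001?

We need (b-a)/2^n ≤ 0.001
(-3 - (-4))/2^n ≤ 0.001
1/2^n ≤ 0.001
2^n ≥ 1000
n ≥ log₂(1000) = 9.97
n ≥ 10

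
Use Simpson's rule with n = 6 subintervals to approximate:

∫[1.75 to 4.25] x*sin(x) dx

f(x) = x*sin(x)
a = 1.75, b = 4.25, n = 6
h = (b - a)/n = 0.416667

Simpson's rule: (h/3)[f(x₀) + 4f(x₁) + 2f(x₂) + ... + f(xₙ)]

x_0 = 1.7500, f(x_0) = 1.721975, coefficient = 1
x_1 = 2.1667, f(x_1) = 1.793264, coefficient = 4
x_2 = 2.5833, f(x_2) = 1.368419, coefficient = 2
x_3 = 3.0000, f(x_3) = 0.423360, coefficient = 4
x_4 = 3.4167, f(x_4) = -0.928029, coefficient = 2
x_5 = 3.8333, f(x_5) = -2.445202, coefficient = 4
x_6 = 4.2500, f(x_6) = -3.803705, coefficient = 1

I ≈ (0.416667/3) × -2.115259 = -0.293786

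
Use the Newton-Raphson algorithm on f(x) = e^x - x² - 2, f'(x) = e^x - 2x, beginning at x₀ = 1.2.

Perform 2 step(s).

f(x) = e^x - x² - 2
f'(x) = e^x - 2x
x₀ = 1.2

Newton-Raphson formula: x_{n+1} = x_n - f(x_n)/f'(x_n)

Iteration 1:
  f(1.200000) = -0.119883
  f'(1.200000) = 0.920117
  x_1 = 1.200000 - (-0.119883)/0.920117 = 1.330291
Iteration 2:
  f(1.330291) = 0.012470
  f'(1.330291) = 1.121562
  x_2 = 1.330291 - 0.012470/1.121562 = 1.319173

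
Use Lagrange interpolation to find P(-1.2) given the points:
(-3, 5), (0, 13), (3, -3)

Lagrange interpolation formula:
P(x) = Σ yᵢ × Lᵢ(x)
where Lᵢ(x) = Π_{j≠i} (x - xⱼ)/(xᵢ - xⱼ)

L_0(-1.2) = (-1.2 - 0)/(-3 - 0) × (-1.2 - 3)/(-3 - 3) = 0.280000
L_1(-1.2) = (-1.2 - (-3))/(0 - (-3)) × (-1.2 - 3)/(0 - 3) = 0.840000
L_2(-1.2) = (-1.2 - (-3))/(3 - (-3)) × (-1.2 - 0)/(3 - 0) = -0.120000

P(-1.2) = 5×L_0(-1.2) + 13×L_1(-1.2) + (-3)×L_2(-1.2)
P(-1.2) = 12.680000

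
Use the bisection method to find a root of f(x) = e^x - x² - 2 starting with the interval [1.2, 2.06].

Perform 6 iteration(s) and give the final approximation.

f(x) = e^x - x² - 2
Initial interval: [1.2, 2.06]

Iteration 1:
  c_1 = (1.200000 + 2.060000)/2 = 1.630000
  f(c_1) = f(1.630000) = 0.446975
  f(a) × f(c) < 0, new interval: [1.200000, 1.630000]
Iteration 2:
  c_2 = (1.200000 + 1.630000)/2 = 1.415000
  f(c_2) = f(1.415000) = 0.114261
  f(a) × f(c) < 0, new interval: [1.200000, 1.415000]
Iteration 3:
  c_3 = (1.200000 + 1.415000)/2 = 1.307500
  f(c_3) = f(1.307500) = -0.012636
  f(a) × f(c) ≥ 0, new interval: [1.307500, 1.415000]
Iteration 4:
  c_4 = (1.307500 + 1.415000)/2 = 1.361250
  f(c_4) = f(1.361250) = 0.048065
  f(a) × f(c) < 0, new interval: [1.307500, 1.361250]
Iteration 5:
  c_5 = (1.307500 + 1.361250)/2 = 1.334375
  f(c_5) = f(1.334375) = 0.017065
  f(a) × f(c) < 0, new interval: [1.307500, 1.334375]
Iteration 6:
  c_6 = (1.307500 + 1.334375)/2 = 1.320938
  f(c_6) = f(1.320938) = 0.002057
  f(a) × f(c) < 0, new interval: [1.307500, 1.320938]

After 6 iteration(s), the approximation is c_6 = 1.320938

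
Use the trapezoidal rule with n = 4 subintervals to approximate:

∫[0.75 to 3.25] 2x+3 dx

f(x) = 2x+3
a = 0.75, b = 3.25, n = 4
h = (b - a)/n = 0.625000

Trapezoidal rule: (h/2)[f(x₀) + 2f(x₁) + 2f(x₂) + ... + f(xₙ)]

x_0 = 0.7500, f(x_0) = 4.500000, coefficient = 1
x_1 = 1.3750, f(x_1) = 5.750000, coefficient = 2
x_2 = 2.0000, f(x_2) = 7.000000, coefficient = 2
x_3 = 2.6250, f(x_3) = 8.250000, coefficient = 2
x_4 = 3.2500, f(x_4) = 9.500000, coefficient = 1

I ≈ (0.625000/2) × 56.000000 = 17.500000
Exact value: 17.500000
Error: 0.000000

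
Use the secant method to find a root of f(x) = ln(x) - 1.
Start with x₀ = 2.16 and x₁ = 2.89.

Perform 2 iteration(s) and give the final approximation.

f(x) = ln(x) - 1
x₀ = 2.16, x₁ = 2.89

Secant formula: x_{n+1} = x_n - f(x_n)(x_n - x_{n-1})/(f(x_n) - f(x_{n-1}))

Iteration 1:
  f(2.160000) = -0.229892
  f(2.890000) = 0.061257
  x_2 = 2.890000 - 0.061257×(2.890000 - 2.160000)/(0.061257 - (-0.229892))
       = 2.736411
Iteration 2:
  f(2.890000) = 0.061257
  f(2.736411) = 0.006647
  x_3 = 2.736411 - 0.006647×(2.736411 - 2.890000)/(0.006647 - 0.061257)
       = 2.717716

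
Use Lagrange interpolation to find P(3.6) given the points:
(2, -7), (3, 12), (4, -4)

Lagrange interpolation formula:
P(x) = Σ yᵢ × Lᵢ(x)
where Lᵢ(x) = Π_{j≠i} (x - xⱼ)/(xᵢ - xⱼ)

L_0(3.6) = (3.6 - 3)/(2 - 3) × (3.6 - 4)/(2 - 4) = -0.120000
L_1(3.6) = (3.6 - 2)/(3 - 2) × (3.6 - 4)/(3 - 4) = 0.640000
L_2(3.6) = (3.6 - 2)/(4 - 2) × (3.6 - 3)/(4 - 3) = 0.480000

P(3.6) = (-7)×L_0(3.6) + 12×L_1(3.6) + (-4)×L_2(3.6)
P(3.6) = 6.600000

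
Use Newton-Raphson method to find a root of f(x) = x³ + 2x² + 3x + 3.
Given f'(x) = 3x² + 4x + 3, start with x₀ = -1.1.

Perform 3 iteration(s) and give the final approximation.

f(x) = x³ + 2x² + 3x + 3
f'(x) = 3x² + 4x + 3
x₀ = -1.1

Newton-Raphson formula: x_{n+1} = x_n - f(x_n)/f'(x_n)

Iteration 1:
  f(-1.100000) = 0.789000
  f'(-1.100000) = 2.230000
  x_1 = -1.100000 - 0.789000/2.230000 = -1.453812
Iteration 2:
  f(-1.453812) = -0.207029
  f'(-1.453812) = 3.525458
  x_2 = -1.453812 - (-0.207029)/3.525458 = -1.395088
Iteration 3:
  f(-1.395088) = -0.007941
  f'(-1.395088) = 3.258459
  x_3 = -1.395088 - (-0.007941)/3.258459 = -1.392651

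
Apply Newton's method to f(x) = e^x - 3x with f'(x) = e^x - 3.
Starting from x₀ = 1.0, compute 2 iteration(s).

f(x) = e^x - 3x
f'(x) = e^x - 3
x₀ = 1.0

Newton-Raphson formula: x_{n+1} = x_n - f(x_n)/f'(x_n)

Iteration 1:
  f(1.000000) = -0.281718
  f'(1.000000) = -0.281718
  x_1 = 1.000000 - (-0.281718)/(-0.281718) = 0.000000
Iteration 2:
  f(0.000000) = 1.000000
  f'(0.000000) = -2.000000
  x_2 = 0.000000 - 1.000000/(-2.000000) = 0.500000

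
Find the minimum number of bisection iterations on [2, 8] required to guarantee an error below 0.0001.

We need (b-a)/2^n ≤ 0.0001
(8 - 2)/2^n ≤ 0.0001
6/2^n ≤ 0.0001
2^n ≥ 60000
n ≥ log₂(60000) = 15.87
n ≥ 16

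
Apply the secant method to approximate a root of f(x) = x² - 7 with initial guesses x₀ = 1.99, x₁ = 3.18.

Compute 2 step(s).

f(x) = x² - 7
x₀ = 1.99, x₁ = 3.18

Secant formula: x_{n+1} = x_n - f(x_n)(x_n - x_{n-1})/(f(x_n) - f(x_{n-1}))

Iteration 1:
  f(1.990000) = -3.039900
  f(3.180000) = 3.112400
  x_2 = 3.180000 - 3.112400×(3.180000 - 1.990000)/(3.112400 - (-3.039900))
       = 2.577988
Iteration 2:
  f(3.180000) = 3.112400
  f(2.577988) = -0.353976
  x_3 = 2.577988 - (-0.353976)×(2.577988 - 3.180000)/(-0.353976 - 3.112400)
       = 2.639464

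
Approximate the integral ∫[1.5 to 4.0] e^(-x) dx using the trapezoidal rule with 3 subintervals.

f(x) = e^(-x)
a = 1.5, b = 4.0, n = 3
h = (b - a)/n = 0.833333

Trapezoidal rule: (h/2)[f(x₀) + 2f(x₁) + 2f(x₂) + ... + f(xₙ)]

x_0 = 1.5000, f(x_0) = 0.223130, coefficient = 1
x_1 = 2.3333, f(x_1) = 0.096972, coefficient = 2
x_2 = 3.1667, f(x_2) = 0.042144, coefficient = 2
x_3 = 4.0000, f(x_3) = 0.018316, coefficient = 1

I ≈ (0.833333/2) × 0.519677 = 0.216532
Exact value: 0.204815
Error: 0.011718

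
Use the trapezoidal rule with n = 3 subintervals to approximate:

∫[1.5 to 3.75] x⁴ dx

f(x) = x⁴
a = 1.5, b = 3.75, n = 3
h = (b - a)/n = 0.750000

Trapezoidal rule: (h/2)[f(x₀) + 2f(x₁) + 2f(x₂) + ... + f(xₙ)]

x_0 = 1.5000, f(x_0) = 5.062500, coefficient = 1
x_1 = 2.2500, f(x_1) = 25.628906, coefficient = 2
x_2 = 3.0000, f(x_2) = 81.000000, coefficient = 2
x_3 = 3.7500, f(x_3) = 197.753906, coefficient = 1

I ≈ (0.750000/2) × 416.074219 = 156.027832
Exact value: 146.796680
Error: 9.231152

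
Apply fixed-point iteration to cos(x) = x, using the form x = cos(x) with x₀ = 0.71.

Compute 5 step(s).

Equation: cos(x) = x
Fixed-point form: x = cos(x)
x₀ = 0.71

x_1 = g(0.710000) = 0.758362
x_2 = g(0.758362) = 0.725964
x_3 = g(0.725964) = 0.747860
x_4 = g(0.747860) = 0.733146
x_5 = g(0.733146) = 0.743073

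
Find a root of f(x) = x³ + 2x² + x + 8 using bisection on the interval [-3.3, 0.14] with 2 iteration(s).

f(x) = x³ + 2x² + x + 8
Initial interval: [-3.3, 0.14]

Iteration 1:
  c_1 = (-3.300000 + 0.140000)/2 = -1.580000
  f(c_1) = f(-1.580000) = 7.468488
  f(a) × f(c) < 0, new interval: [-3.300000, -1.580000]
Iteration 2:
  c_2 = (-3.300000 + (-1.580000))/2 = -2.440000
  f(c_2) = f(-2.440000) = 2.940416
  f(a) × f(c) < 0, new interval: [-3.300000, -2.440000]

After 2 iteration(s), the approximation is c_2 = -2.440000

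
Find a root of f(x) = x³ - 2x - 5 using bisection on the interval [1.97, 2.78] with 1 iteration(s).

f(x) = x³ - 2x - 5
Initial interval: [1.97, 2.78]

Iteration 1:
  c_1 = (1.970000 + 2.780000)/2 = 2.375000
  f(c_1) = f(2.375000) = 3.646484
  f(a) × f(c) < 0, new interval: [1.970000, 2.375000]

After 1 iteration(s), the approximation is c_1 = 2.375000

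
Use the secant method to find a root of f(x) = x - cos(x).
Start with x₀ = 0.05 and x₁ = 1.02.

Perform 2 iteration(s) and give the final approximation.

f(x) = x - cos(x)
x₀ = 0.05, x₁ = 1.02

Secant formula: x_{n+1} = x_n - f(x_n)(x_n - x_{n-1})/(f(x_n) - f(x_{n-1}))

Iteration 1:
  f(0.050000) = -0.948750
  f(1.020000) = 0.496634
  x_2 = 1.020000 - 0.496634×(1.020000 - 0.050000)/(0.496634 - (-0.948750))
       = 0.686708
Iteration 2:
  f(1.020000) = 0.496634
  f(0.686708) = -0.086629
  x_3 = 0.686708 - (-0.086629)×(0.686708 - 1.020000)/(-0.086629 - 0.496634)
       = 0.736210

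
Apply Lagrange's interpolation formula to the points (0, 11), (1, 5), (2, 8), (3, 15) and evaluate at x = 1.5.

Lagrange interpolation formula:
P(x) = Σ yᵢ × Lᵢ(x)
where Lᵢ(x) = Π_{j≠i} (x - xⱼ)/(xᵢ - xⱼ)

L_0(1.5) = (1.5 - 1)/(0 - 1) × (1.5 - 2)/(0 - 2) × (1.5 - 3)/(0 - 3) = -0.062500
L_1(1.5) = (1.5 - 0)/(1 - 0) × (1.5 - 2)/(1 - 2) × (1.5 - 3)/(1 - 3) = 0.562500
L_2(1.5) = (1.5 - 0)/(2 - 0) × (1.5 - 1)/(2 - 1) × (1.5 - 3)/(2 - 3) = 0.562500
L_3(1.5) = (1.5 - 0)/(3 - 0) × (1.5 - 1)/(3 - 1) × (1.5 - 2)/(3 - 2) = -0.062500

P(1.5) = 11×L_0(1.5) + 5×L_1(1.5) + 8×L_2(1.5) + 15×L_3(1.5)
P(1.5) = 5.687500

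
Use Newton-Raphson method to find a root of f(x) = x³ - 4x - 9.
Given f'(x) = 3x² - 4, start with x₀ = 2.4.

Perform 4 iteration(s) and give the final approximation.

f(x) = x³ - 4x - 9
f'(x) = 3x² - 4
x₀ = 2.4

Newton-Raphson formula: x_{n+1} = x_n - f(x_n)/f'(x_n)

Iteration 1:
  f(2.400000) = -4.776000
  f'(2.400000) = 13.280000
  x_1 = 2.400000 - (-4.776000)/13.280000 = 2.759639
Iteration 2:
  f(2.759639) = 0.977763
  f'(2.759639) = 18.846815
  x_2 = 2.759639 - 0.977763/18.846815 = 2.707759
Iteration 3:
  f(2.707759) = 0.022143
  f'(2.707759) = 17.995878
  x_3 = 2.707759 - 0.022143/17.995878 = 2.706529
Iteration 4:
  f(2.706529) = 0.000012
  f'(2.706529) = 17.975892
  x_4 = 2.706529 - 0.000012/17.975892 = 2.706528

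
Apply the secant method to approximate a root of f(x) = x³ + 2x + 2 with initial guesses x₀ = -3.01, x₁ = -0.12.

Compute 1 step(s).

f(x) = x³ + 2x + 2
x₀ = -3.01, x₁ = -0.12

Secant formula: x_{n+1} = x_n - f(x_n)(x_n - x_{n-1})/(f(x_n) - f(x_{n-1}))

Iteration 1:
  f(-3.010000) = -31.290901
  f(-0.120000) = 1.758272
  x_2 = -0.120000 - 1.758272×(-0.120000 - (-3.010000))/(1.758272 - (-31.290901))
       = -0.273753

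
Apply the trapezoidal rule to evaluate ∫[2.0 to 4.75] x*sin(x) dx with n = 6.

f(x) = x*sin(x)
a = 2.0, b = 4.75, n = 6
h = (b - a)/n = 0.458333

Trapezoidal rule: (h/2)[f(x₀) + 2f(x₁) + 2f(x₂) + ... + f(xₙ)]

x_0 = 2.0000, f(x_0) = 1.818595, coefficient = 1
x_1 = 2.4583, f(x_1) = 1.552005, coefficient = 2
x_2 = 2.9167, f(x_2) = 0.650516, coefficient = 2
x_3 = 3.3750, f(x_3) = -0.780617, coefficient = 2
x_4 = 3.8333, f(x_4) = -2.445202, coefficient = 2
x_5 = 4.2917, f(x_5) = -3.917408, coefficient = 2
x_6 = 4.7500, f(x_6) = -4.746641, coefficient = 1

I ≈ (0.458333/2) × -12.809456 = -2.935500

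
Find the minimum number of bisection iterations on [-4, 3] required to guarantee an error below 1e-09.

We need (b-a)/2^n ≤ 1e-09
(3 - (-4))/2^n ≤ 1e-09
7/2^n ≤ 1e-09
2^n ≥ 7000000000
n ≥ log₂(7000000000) = 32.70
n ≥ 33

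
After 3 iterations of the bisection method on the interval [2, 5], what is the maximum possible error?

Bisection error bound: |error| ≤ (b-a)/2^n
|error| ≤ (5 - 2)/2^3 = 3/2^3
|error| ≤ 0.3750000000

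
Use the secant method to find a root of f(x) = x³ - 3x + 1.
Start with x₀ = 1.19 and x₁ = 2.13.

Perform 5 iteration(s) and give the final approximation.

f(x) = x³ - 3x + 1
x₀ = 1.19, x₁ = 2.13

Secant formula: x_{n+1} = x_n - f(x_n)(x_n - x_{n-1})/(f(x_n) - f(x_{n-1}))

Iteration 1:
  f(1.190000) = -0.884841
  f(2.130000) = 4.273597
  x_2 = 2.130000 - 4.273597×(2.130000 - 1.190000)/(4.273597 - (-0.884841))
       = 1.351241
Iteration 2:
  f(2.130000) = 4.273597
  f(1.351241) = -0.586557
  x_3 = 1.351241 - (-0.586557)×(1.351241 - 2.130000)/(-0.586557 - 4.273597)
       = 1.445227
Iteration 3:
  f(1.351241) = -0.586557
  f(1.445227) = -0.317063
  x_4 = 1.445227 - (-0.317063)×(1.445227 - 1.351241)/(-0.317063 - (-0.586557))
       = 1.555803
Iteration 4:
  f(1.445227) = -0.317063
  f(1.555803) = 0.098447
  x_5 = 1.555803 - 0.098447×(1.555803 - 1.445227)/(0.098447 - (-0.317063))
       = 1.529604
Iteration 5:
  f(1.555803) = 0.098447
  f(1.529604) = -0.010015
  x_6 = 1.529604 - (-0.010015)×(1.529604 - 1.555803)/(-0.010015 - 0.098447)
       = 1.532023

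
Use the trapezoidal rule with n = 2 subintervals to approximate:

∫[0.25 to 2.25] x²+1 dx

f(x) = x²+1
a = 0.25, b = 2.25, n = 2
h = (b - a)/n = 1.000000

Trapezoidal rule: (h/2)[f(x₀) + 2f(x₁) + 2f(x₂) + ... + f(xₙ)]

x_0 = 0.2500, f(x_0) = 1.062500, coefficient = 1
x_1 = 1.2500, f(x_1) = 2.562500, coefficient = 2
x_2 = 2.2500, f(x_2) = 6.062500, coefficient = 1

I ≈ (1.000000/2) × 12.250000 = 6.125000
Exact value: 5.791667
Error: 0.333333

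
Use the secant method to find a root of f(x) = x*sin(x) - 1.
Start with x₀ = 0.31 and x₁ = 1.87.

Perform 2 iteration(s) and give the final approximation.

f(x) = x*sin(x) - 1
x₀ = 0.31, x₁ = 1.87

Secant formula: x_{n+1} = x_n - f(x_n)(x_n - x_{n-1})/(f(x_n) - f(x_{n-1}))

Iteration 1:
  f(0.310000) = -0.905432
  f(1.870000) = 0.786919
  x_2 = 1.870000 - 0.786919×(1.870000 - 0.310000)/(0.786919 - (-0.905432))
       = 1.144622
Iteration 2:
  f(1.870000) = 0.786919
  f(1.144622) = 0.042241
  x_3 = 1.144622 - 0.042241×(1.144622 - 1.870000)/(0.042241 - 0.786919)
       = 1.103477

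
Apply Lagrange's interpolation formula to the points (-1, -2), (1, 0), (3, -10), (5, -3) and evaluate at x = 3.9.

Lagrange interpolation formula:
P(x) = Σ yᵢ × Lᵢ(x)
where Lᵢ(x) = Π_{j≠i} (x - xⱼ)/(xᵢ - xⱼ)

L_0(3.9) = (3.9 - 1)/(-1 - 1) × (3.9 - 3)/(-1 - 3) × (3.9 - 5)/(-1 - 5) = 0.059813
L_1(3.9) = (3.9 - (-1))/(1 - (-1)) × (3.9 - 3)/(1 - 3) × (3.9 - 5)/(1 - 5) = -0.303188
L_2(3.9) = (3.9 - (-1))/(3 - (-1)) × (3.9 - 1)/(3 - 1) × (3.9 - 5)/(3 - 5) = 0.976938
L_3(3.9) = (3.9 - (-1))/(5 - (-1)) × (3.9 - 1)/(5 - 1) × (3.9 - 3)/(5 - 3) = 0.266437

P(3.9) = (-2)×L_0(3.9) + 0×L_1(3.9) + (-10)×L_2(3.9) + (-3)×L_3(3.9)
P(3.9) = -10.688313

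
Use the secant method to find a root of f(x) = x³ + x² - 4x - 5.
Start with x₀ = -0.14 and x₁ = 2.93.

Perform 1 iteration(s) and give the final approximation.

f(x) = x³ + x² - 4x - 5
x₀ = -0.14, x₁ = 2.93

Secant formula: x_{n+1} = x_n - f(x_n)(x_n - x_{n-1})/(f(x_n) - f(x_{n-1}))

Iteration 1:
  f(-0.140000) = -4.423144
  f(2.930000) = 17.018657
  x_2 = 2.930000 - 17.018657×(2.930000 - (-0.140000))/(17.018657 - (-4.423144))
       = 0.493298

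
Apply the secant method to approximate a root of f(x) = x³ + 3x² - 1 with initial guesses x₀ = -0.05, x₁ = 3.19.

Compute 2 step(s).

f(x) = x³ + 3x² - 1
x₀ = -0.05, x₁ = 3.19

Secant formula: x_{n+1} = x_n - f(x_n)(x_n - x_{n-1})/(f(x_n) - f(x_{n-1}))

Iteration 1:
  f(-0.050000) = -0.992625
  f(3.190000) = 61.990059
  x_2 = 3.190000 - 61.990059×(3.190000 - (-0.050000))/(61.990059 - (-0.992625))
       = 0.001063
Iteration 2:
  f(3.190000) = 61.990059
  f(0.001063) = -0.999997
  x_3 = 0.001063 - (-0.999997)×(0.001063 - 3.190000)/(-0.999997 - 61.990059)
       = 0.051689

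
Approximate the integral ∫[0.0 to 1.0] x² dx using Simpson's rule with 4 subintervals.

f(x) = x²
a = 0.0, b = 1.0, n = 4
h = (b - a)/n = 0.250000

Simpson's rule: (h/3)[f(x₀) + 4f(x₁) + 2f(x₂) + ... + f(xₙ)]

x_0 = 0.0000, f(x_0) = 0.000000, coefficient = 1
x_1 = 0.2500, f(x_1) = 0.062500, coefficient = 4
x_2 = 0.5000, f(x_2) = 0.250000, coefficient = 2
x_3 = 0.7500, f(x_3) = 0.562500, coefficient = 4
x_4 = 1.0000, f(x_4) = 1.000000, coefficient = 1

I ≈ (0.250000/3) × 4.000000 = 0.333333
Exact value: 0.333333
Error: 0.000000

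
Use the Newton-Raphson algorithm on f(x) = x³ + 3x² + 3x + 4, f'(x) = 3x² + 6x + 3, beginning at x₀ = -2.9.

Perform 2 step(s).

f(x) = x³ + 3x² + 3x + 4
f'(x) = 3x² + 6x + 3
x₀ = -2.9

Newton-Raphson formula: x_{n+1} = x_n - f(x_n)/f'(x_n)

Iteration 1:
  f(-2.900000) = -3.859000
  f'(-2.900000) = 10.830000
  x_1 = -2.900000 - (-3.859000)/10.830000 = -2.543675
Iteration 2:
  f(-2.543675) = -0.678473
  f'(-2.543675) = 7.148797
  x_2 = -2.543675 - (-0.678473)/7.148797 = -2.448768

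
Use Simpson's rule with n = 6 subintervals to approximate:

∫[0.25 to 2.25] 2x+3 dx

f(x) = 2x+3
a = 0.25, b = 2.25, n = 6
h = (b - a)/n = 0.333333

Simpson's rule: (h/3)[f(x₀) + 4f(x₁) + 2f(x₂) + ... + f(xₙ)]

x_0 = 0.2500, f(x_0) = 3.500000, coefficient = 1
x_1 = 0.5833, f(x_1) = 4.166667, coefficient = 4
x_2 = 0.9167, f(x_2) = 4.833333, coefficient = 2
x_3 = 1.2500, f(x_3) = 5.500000, coefficient = 4
x_4 = 1.5833, f(x_4) = 6.166667, coefficient = 2
x_5 = 1.9167, f(x_5) = 6.833333, coefficient = 4
x_6 = 2.2500, f(x_6) = 7.500000, coefficient = 1

I ≈ (0.333333/3) × 99.000000 = 11.000000
Exact value: 11.000000
Error: 0.000000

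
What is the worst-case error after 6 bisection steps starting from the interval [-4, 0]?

Bisection error bound: |error| ≤ (b-a)/2^n
|error| ≤ (0 - (-4))/2^6 = 4/2^6
|error| ≤ 0.0625000000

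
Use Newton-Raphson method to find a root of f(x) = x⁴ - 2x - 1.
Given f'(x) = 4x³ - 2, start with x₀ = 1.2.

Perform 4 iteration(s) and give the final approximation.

f(x) = x⁴ - 2x - 1
f'(x) = 4x³ - 2
x₀ = 1.2

Newton-Raphson formula: x_{n+1} = x_n - f(x_n)/f'(x_n)

Iteration 1:
  f(1.200000) = -1.326400
  f'(1.200000) = 4.912000
  x_1 = 1.200000 - (-1.326400)/4.912000 = 1.470033
Iteration 2:
  f(1.470033) = 0.729838
  f'(1.470033) = 10.706937
  x_2 = 1.470033 - 0.729838/10.706937 = 1.401868
Iteration 3:
  f(1.401868) = 0.058405
  f'(1.401868) = 9.019986
  x_3 = 1.401868 - 0.058405/9.019986 = 1.395393
Iteration 4:
  f(1.395393) = 0.000493
  f'(1.395393) = 8.867990
  x_4 = 1.395393 - 0.000493/8.867990 = 1.395337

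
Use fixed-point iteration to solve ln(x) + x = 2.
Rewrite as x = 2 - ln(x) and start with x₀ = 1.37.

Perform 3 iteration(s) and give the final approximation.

Equation: ln(x) + x = 2
Fixed-point form: x = 2 - ln(x)
x₀ = 1.37

x_1 = g(1.370000) = 1.685189
x_2 = g(1.685189) = 1.478122
x_3 = g(1.478122) = 1.609228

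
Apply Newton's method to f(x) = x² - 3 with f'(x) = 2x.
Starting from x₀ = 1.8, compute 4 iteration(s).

f(x) = x² - 3
f'(x) = 2x
x₀ = 1.8

Newton-Raphson formula: x_{n+1} = x_n - f(x_n)/f'(x_n)

Iteration 1:
  f(1.800000) = 0.240000
  f'(1.800000) = 3.600000
  x_1 = 1.800000 - 0.240000/3.600000 = 1.733333
Iteration 2:
  f(1.733333) = 0.004444
  f'(1.733333) = 3.466667
  x_2 = 1.733333 - 0.004444/3.466667 = 1.732051
Iteration 3:
  f(1.732051) = 0.000002
  f'(1.732051) = 3.464103
  x_3 = 1.732051 - 0.000002/3.464103 = 1.732051
Iteration 4:
  f(1.732051) = 0.000000
  f'(1.732051) = 3.464102
  x_4 = 1.732051 - 0.000000/3.464102 = 1.732051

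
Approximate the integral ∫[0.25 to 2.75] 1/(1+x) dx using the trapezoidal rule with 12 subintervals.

f(x) = 1/(1+x)
a = 0.25, b = 2.75, n = 12
h = (b - a)/n = 0.208333

Trapezoidal rule: (h/2)[f(x₀) + 2f(x₁) + 2f(x₂) + ... + f(xₙ)]

x_0 = 0.2500, f(x_0) = 0.800000, coefficient = 1
x_1 = 0.4583, f(x_1) = 0.685714, coefficient = 2
x_2 = 0.6667, f(x_2) = 0.600000, coefficient = 2
x_3 = 0.8750, f(x_3) = 0.533333, coefficient = 2
x_4 = 1.0833, f(x_4) = 0.480000, coefficient = 2
x_5 = 1.2917, f(x_5) = 0.436364, coefficient = 2
x_6 = 1.5000, f(x_6) = 0.400000, coefficient = 2
x_7 = 1.7083, f(x_7) = 0.369231, coefficient = 2
x_8 = 1.9167, f(x_8) = 0.342857, coefficient = 2
x_9 = 2.1250, f(x_9) = 0.320000, coefficient = 2
x_10 = 2.3333, f(x_10) = 0.300000, coefficient = 2
x_11 = 2.5417, f(x_11) = 0.282353, coefficient = 2
x_12 = 2.7500, f(x_12) = 0.266667, coefficient = 1

I ≈ (0.208333/2) × 10.566371 = 1.100664
Exact value: 1.098612
Error: 0.002051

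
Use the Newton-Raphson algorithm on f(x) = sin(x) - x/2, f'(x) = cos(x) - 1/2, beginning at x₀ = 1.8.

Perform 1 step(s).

f(x) = sin(x) - x/2
f'(x) = cos(x) - 1/2
x₀ = 1.8

Newton-Raphson formula: x_{n+1} = x_n - f(x_n)/f'(x_n)

Iteration 1:
  f(1.800000) = 0.073848
  f'(1.800000) = -0.727202
  x_1 = 1.800000 - 0.073848/(-0.727202) = 1.901550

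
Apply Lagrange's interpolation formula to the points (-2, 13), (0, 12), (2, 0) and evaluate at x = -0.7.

Lagrange interpolation formula:
P(x) = Σ yᵢ × Lᵢ(x)
where Lᵢ(x) = Π_{j≠i} (x - xⱼ)/(xᵢ - xⱼ)

L_0(-0.7) = (-0.7 - 0)/(-2 - 0) × (-0.7 - 2)/(-2 - 2) = 0.236250
L_1(-0.7) = (-0.7 - (-2))/(0 - (-2)) × (-0.7 - 2)/(0 - 2) = 0.877500
L_2(-0.7) = (-0.7 - (-2))/(2 - (-2)) × (-0.7 - 0)/(2 - 0) = -0.113750

P(-0.7) = 13×L_0(-0.7) + 12×L_1(-0.7) + 0×L_2(-0.7)
P(-0.7) = 13.601250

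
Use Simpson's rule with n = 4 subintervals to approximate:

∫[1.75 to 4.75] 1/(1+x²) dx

f(x) = 1/(1+x²)
a = 1.75, b = 4.75, n = 4
h = (b - a)/n = 0.750000

Simpson's rule: (h/3)[f(x₀) + 4f(x₁) + 2f(x₂) + ... + f(xₙ)]

x_0 = 1.7500, f(x_0) = 0.246154, coefficient = 1
x_1 = 2.5000, f(x_1) = 0.137931, coefficient = 4
x_2 = 3.2500, f(x_2) = 0.086486, coefficient = 2
x_3 = 4.0000, f(x_3) = 0.058824, coefficient = 4
x_4 = 4.7500, f(x_4) = 0.042440, coefficient = 1

I ≈ (0.750000/3) × 1.248585 = 0.312146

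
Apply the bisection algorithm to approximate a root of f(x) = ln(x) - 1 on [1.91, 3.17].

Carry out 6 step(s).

f(x) = ln(x) - 1
Initial interval: [1.91, 3.17]

Iteration 1:
  c_1 = (1.910000 + 3.170000)/2 = 2.540000
  f(c_1) = f(2.540000) = -0.067836
  f(a) × f(c) ≥ 0, new interval: [2.540000, 3.170000]
Iteration 2:
  c_2 = (2.540000 + 3.170000)/2 = 2.855000
  f(c_2) = f(2.855000) = 0.049072
  f(a) × f(c) < 0, new interval: [2.540000, 2.855000]
Iteration 3:
  c_3 = (2.540000 + 2.855000)/2 = 2.697500
  f(c_3) = f(2.697500) = -0.007675
  f(a) × f(c) ≥ 0, new interval: [2.697500, 2.855000]
Iteration 4:
  c_4 = (2.697500 + 2.855000)/2 = 2.776250
  f(c_4) = f(2.776250) = 0.021101
  f(a) × f(c) < 0, new interval: [2.697500, 2.776250]
Iteration 5:
  c_5 = (2.697500 + 2.776250)/2 = 2.736875
  f(c_5) = f(2.736875) = 0.006817
  f(a) × f(c) < 0, new interval: [2.697500, 2.736875]
Iteration 6:
  c_6 = (2.697500 + 2.736875)/2 = 2.717187
  f(c_6) = f(2.717187) = -0.000403
  f(a) × f(c) ≥ 0, new interval: [2.717187, 2.736875]

After 6 iteration(s), the approximation is c_6 = 2.717187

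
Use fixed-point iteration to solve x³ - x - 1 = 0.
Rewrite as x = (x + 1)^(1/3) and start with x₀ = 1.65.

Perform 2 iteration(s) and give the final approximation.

Equation: x³ - x - 1 = 0
Fixed-point form: x = (x + 1)^(1/3)
x₀ = 1.65

x_1 = g(1.650000) = 1.383828
x_2 = g(1.383828) = 1.335852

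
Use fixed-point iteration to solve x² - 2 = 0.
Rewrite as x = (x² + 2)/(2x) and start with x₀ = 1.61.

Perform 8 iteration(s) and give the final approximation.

Equation: x² - 2 = 0
Fixed-point form: x = (x² + 2)/(2x)
x₀ = 1.61

x_1 = g(1.610000) = 1.426118
x_2 = g(1.426118) = 1.414263
x_3 = g(1.414263) = 1.414214
x_4 = g(1.414214) = 1.414214
x_5 = g(1.414214) = 1.414214
x_6 = g(1.414214) = 1.414214
x_7 = g(1.414214) = 1.414214
x_8 = g(1.414214) = 1.414214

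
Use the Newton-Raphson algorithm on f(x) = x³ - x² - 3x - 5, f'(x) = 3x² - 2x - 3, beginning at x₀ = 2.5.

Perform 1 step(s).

f(x) = x³ - x² - 3x - 5
f'(x) = 3x² - 2x - 3
x₀ = 2.5

Newton-Raphson formula: x_{n+1} = x_n - f(x_n)/f'(x_n)

Iteration 1:
  f(2.500000) = -3.125000
  f'(2.500000) = 10.750000
  x_1 = 2.500000 - (-3.125000)/10.750000 = 2.790698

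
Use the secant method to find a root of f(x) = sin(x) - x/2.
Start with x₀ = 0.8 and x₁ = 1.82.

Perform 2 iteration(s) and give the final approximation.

f(x) = sin(x) - x/2
x₀ = 0.8, x₁ = 1.82

Secant formula: x_{n+1} = x_n - f(x_n)(x_n - x_{n-1})/(f(x_n) - f(x_{n-1}))

Iteration 1:
  f(0.800000) = 0.317356
  f(1.820000) = 0.059109
  x_2 = 1.820000 - 0.059109×(1.820000 - 0.800000)/(0.059109 - 0.317356)
       = 2.053464
Iteration 2:
  f(1.820000) = 0.059109
  f(2.053464) = -0.140972
  x_3 = 2.053464 - (-0.140972)×(2.053464 - 1.820000)/(-0.140972 - 0.059109)
       = 1.888971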